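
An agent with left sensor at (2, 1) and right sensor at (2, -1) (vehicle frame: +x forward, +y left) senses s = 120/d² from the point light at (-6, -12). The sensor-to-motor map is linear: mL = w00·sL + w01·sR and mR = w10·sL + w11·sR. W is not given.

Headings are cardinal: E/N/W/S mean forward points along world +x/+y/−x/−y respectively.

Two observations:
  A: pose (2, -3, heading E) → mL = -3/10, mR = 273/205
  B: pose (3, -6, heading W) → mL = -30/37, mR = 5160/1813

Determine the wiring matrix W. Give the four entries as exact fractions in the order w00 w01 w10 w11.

obs A: pose=(2,-3,E) → sL=3/5, sR=30/41, mL=-3/10, mR=273/205
obs B: pose=(3,-6,W) → sL=60/37, sR=60/49, mL=-30/37, mR=5160/1813
sensor matrix S = [[3/5, 30/41], [60/37, 60/49]]; det S = -33588/74333
solve [mL_A; mL_B] = S·[w00; w01] and [mR_A; mR_B] = S·[w10; w11]:
  w00 = -1/2, w01 = 0, w10 = 1, w11 = 1

-1/2 0 1 1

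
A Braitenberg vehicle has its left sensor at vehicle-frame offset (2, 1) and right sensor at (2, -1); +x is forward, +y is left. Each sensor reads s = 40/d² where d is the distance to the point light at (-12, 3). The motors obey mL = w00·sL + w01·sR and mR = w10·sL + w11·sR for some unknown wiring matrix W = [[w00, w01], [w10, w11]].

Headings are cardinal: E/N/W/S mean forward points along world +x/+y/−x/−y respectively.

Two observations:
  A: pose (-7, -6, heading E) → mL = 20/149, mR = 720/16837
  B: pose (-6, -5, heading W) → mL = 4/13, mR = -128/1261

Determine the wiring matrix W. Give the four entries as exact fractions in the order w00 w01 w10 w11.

0 1/2 1/2 -1/2

obs A: pose=(-7,-6,E) → sL=40/113, sR=40/149, mL=20/149, mR=720/16837
obs B: pose=(-6,-5,W) → sL=40/97, sR=8/13, mL=4/13, mR=-128/1261
sensor matrix S = [[40/113, 40/149], [40/97, 8/13]]; det S = 2274560/21231457
solve [mL_A; mL_B] = S·[w00; w01] and [mR_A; mR_B] = S·[w10; w11]:
  w00 = 0, w01 = 1/2, w10 = 1/2, w11 = -1/2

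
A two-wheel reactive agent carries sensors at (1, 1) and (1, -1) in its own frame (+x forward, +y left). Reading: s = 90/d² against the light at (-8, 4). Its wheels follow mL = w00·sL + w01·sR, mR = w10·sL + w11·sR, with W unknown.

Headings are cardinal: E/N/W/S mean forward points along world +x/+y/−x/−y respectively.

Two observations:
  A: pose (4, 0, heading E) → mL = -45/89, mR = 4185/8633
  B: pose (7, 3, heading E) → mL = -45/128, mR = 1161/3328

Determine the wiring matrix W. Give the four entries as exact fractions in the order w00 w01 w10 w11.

-1 0 1/2 1/2

obs A: pose=(4,0,E) → sL=45/89, sR=45/97, mL=-45/89, mR=4185/8633
obs B: pose=(7,3,E) → sL=45/128, sR=9/26, mL=-45/128, mR=1161/3328
sensor matrix S = [[45/89, 45/97], [45/128, 9/26]]; det S = 171315/14365312
solve [mL_A; mL_B] = S·[w00; w01] and [mR_A; mR_B] = S·[w10; w11]:
  w00 = -1, w01 = 0, w10 = 1/2, w11 = 1/2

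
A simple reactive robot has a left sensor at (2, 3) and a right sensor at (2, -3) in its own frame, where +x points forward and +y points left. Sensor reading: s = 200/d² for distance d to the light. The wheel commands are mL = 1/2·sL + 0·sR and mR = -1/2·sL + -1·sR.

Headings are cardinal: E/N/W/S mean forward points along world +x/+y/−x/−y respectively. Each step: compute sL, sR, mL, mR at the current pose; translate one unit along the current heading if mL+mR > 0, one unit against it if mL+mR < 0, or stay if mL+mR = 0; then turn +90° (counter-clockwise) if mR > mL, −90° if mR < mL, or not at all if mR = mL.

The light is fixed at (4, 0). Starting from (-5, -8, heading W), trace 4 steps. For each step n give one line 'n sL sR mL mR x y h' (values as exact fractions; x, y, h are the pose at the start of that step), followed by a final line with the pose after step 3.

0 100/121 100/73 50/121 -15750/8833 -5 -8 W
1 200/157 200/61 100/157 -37500/9577 -4 -8 N
2 25/9 10/9 25/18 -5/2 -4 -9 E
3 200/157 40/53 100/157 -11580/8321 -5 -9 S
final -5 -8 W

n=0: pose=(-5,-8,W); sL=100/121, sR=100/73; mL=50/121, mR=-15750/8833; mL+mR=-100/73 → advance -1; mR−mL=-19400/8833 → turn -1·90°
n=1: pose=(-4,-8,N); sL=200/157, sR=200/61; mL=100/157, mR=-37500/9577; mL+mR=-200/61 → advance -1; mR−mL=-43600/9577 → turn -1·90°
n=2: pose=(-4,-9,E); sL=25/9, sR=10/9; mL=25/18, mR=-5/2; mL+mR=-10/9 → advance -1; mR−mL=-35/9 → turn -1·90°
n=3: pose=(-5,-9,S); sL=200/157, sR=40/53; mL=100/157, mR=-11580/8321; mL+mR=-40/53 → advance -1; mR−mL=-16880/8321 → turn -1·90°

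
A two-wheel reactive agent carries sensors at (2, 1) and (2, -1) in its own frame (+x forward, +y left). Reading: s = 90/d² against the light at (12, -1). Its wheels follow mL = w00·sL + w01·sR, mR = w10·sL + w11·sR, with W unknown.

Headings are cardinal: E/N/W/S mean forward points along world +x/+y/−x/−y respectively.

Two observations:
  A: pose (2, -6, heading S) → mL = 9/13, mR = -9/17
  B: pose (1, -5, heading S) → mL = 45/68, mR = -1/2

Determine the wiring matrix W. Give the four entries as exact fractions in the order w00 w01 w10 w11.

1 0 0 -1

obs A: pose=(2,-6,S) → sL=9/13, sR=9/17, mL=9/13, mR=-9/17
obs B: pose=(1,-5,S) → sL=45/68, sR=1/2, mL=45/68, mR=-1/2
sensor matrix S = [[9/13, 9/17], [45/68, 1/2]]; det S = -63/15028
solve [mL_A; mL_B] = S·[w00; w01] and [mR_A; mR_B] = S·[w10; w11]:
  w00 = 1, w01 = 0, w10 = 0, w11 = -1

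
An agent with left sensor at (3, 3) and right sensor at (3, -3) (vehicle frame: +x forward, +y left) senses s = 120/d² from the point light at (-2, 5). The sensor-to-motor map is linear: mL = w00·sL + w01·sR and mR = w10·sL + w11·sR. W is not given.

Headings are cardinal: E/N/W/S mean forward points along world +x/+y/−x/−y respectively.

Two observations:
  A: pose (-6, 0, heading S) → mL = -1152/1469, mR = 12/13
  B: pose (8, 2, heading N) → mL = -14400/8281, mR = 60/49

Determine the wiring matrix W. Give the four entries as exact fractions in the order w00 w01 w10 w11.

-1 1 1/2 0

obs A: pose=(-6,0,S) → sL=24/13, sR=120/113, mL=-1152/1469, mR=12/13
obs B: pose=(8,2,N) → sL=120/49, sR=120/169, mL=-14400/8281, mR=60/49
sensor matrix S = [[24/13, 120/113], [120/49, 120/169]]; det S = -15690240/12164789
solve [mL_A; mL_B] = S·[w00; w01] and [mR_A; mR_B] = S·[w10; w11]:
  w00 = -1, w01 = 1, w10 = 1/2, w11 = 0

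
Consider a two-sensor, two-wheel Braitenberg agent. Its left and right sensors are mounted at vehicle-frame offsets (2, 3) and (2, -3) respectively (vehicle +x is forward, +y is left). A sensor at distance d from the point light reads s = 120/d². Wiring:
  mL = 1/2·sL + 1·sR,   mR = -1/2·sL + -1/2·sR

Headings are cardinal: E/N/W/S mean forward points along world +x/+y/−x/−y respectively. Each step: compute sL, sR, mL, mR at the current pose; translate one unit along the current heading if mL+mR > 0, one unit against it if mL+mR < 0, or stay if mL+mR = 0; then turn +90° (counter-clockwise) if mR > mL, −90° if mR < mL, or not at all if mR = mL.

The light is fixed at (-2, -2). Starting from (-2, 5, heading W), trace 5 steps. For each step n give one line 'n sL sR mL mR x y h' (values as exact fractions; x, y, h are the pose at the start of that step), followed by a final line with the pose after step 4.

0 6 15/13 54/13 -93/26 -2 5 W
1 120/97 24/17 3348/1649 -2184/1649 -3 5 N
2 60/61 60/13 4050/793 -2220/793 -3 6 E
3 8/3 8/3 4 -8/3 -2 6 S
4 6 15/13 54/13 -93/26 -2 5 W
final -3 5 N

n=0: pose=(-2,5,W); sL=6, sR=15/13; mL=54/13, mR=-93/26; mL+mR=15/26 → advance +1; mR−mL=-201/26 → turn -1·90°
n=1: pose=(-3,5,N); sL=120/97, sR=24/17; mL=3348/1649, mR=-2184/1649; mL+mR=12/17 → advance +1; mR−mL=-5532/1649 → turn -1·90°
n=2: pose=(-3,6,E); sL=60/61, sR=60/13; mL=4050/793, mR=-2220/793; mL+mR=30/13 → advance +1; mR−mL=-6270/793 → turn -1·90°
n=3: pose=(-2,6,S); sL=8/3, sR=8/3; mL=4, mR=-8/3; mL+mR=4/3 → advance +1; mR−mL=-20/3 → turn -1·90°
n=4: pose=(-2,5,W); sL=6, sR=15/13; mL=54/13, mR=-93/26; mL+mR=15/26 → advance +1; mR−mL=-201/26 → turn -1·90°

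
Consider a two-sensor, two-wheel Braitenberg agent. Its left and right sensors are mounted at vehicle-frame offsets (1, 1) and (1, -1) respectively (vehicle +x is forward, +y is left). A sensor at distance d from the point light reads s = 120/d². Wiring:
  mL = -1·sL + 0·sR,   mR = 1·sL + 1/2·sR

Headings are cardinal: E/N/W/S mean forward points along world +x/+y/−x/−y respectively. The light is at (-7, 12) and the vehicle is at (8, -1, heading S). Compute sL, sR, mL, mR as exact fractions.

left sensor world pos  = (9, -2); dL² = 452
right sensor world pos = (7, -2); dR² = 392
sL = 120/452 = 30/113
sR = 120/392 = 15/49
mL = -1·sL + 0·sR = -30/113
mR = 1·sL + 1/2·sR = 4635/11074

30/113 15/49 -30/113 4635/11074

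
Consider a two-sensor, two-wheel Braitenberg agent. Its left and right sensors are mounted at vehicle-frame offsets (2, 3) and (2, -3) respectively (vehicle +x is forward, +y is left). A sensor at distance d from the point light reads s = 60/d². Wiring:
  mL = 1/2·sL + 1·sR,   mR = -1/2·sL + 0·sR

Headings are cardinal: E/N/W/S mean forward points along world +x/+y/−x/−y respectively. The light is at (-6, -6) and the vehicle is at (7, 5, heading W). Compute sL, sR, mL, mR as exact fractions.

12/37 60/317 4122/11729 -6/37

left sensor world pos  = (5, 2); dL² = 185
right sensor world pos = (5, 8); dR² = 317
sL = 60/185 = 12/37
sR = 60/317 = 60/317
mL = 1/2·sL + 1·sR = 4122/11729
mR = -1/2·sL + 0·sR = -6/37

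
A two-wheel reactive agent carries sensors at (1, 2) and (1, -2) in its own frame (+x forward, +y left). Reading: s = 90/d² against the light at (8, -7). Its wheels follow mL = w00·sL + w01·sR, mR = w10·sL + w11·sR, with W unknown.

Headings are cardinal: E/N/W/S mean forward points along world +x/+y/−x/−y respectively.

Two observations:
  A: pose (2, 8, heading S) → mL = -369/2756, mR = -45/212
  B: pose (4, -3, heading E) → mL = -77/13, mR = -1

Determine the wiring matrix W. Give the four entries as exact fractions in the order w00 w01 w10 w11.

obs A: pose=(2,8,S) → sL=45/106, sR=9/26, mL=-369/2756, mR=-45/212
obs B: pose=(4,-3,E) → sL=2, sR=90/13, mL=-77/13, mR=-1
sensor matrix S = [[45/106, 9/26], [2, 90/13]]; det S = 1548/689
solve [mL_A; mL_B] = S·[w00; w01] and [mR_A; mR_B] = S·[w10; w11]:
  w00 = 1/2, w01 = -1, w10 = -1/2, w11 = 0

1/2 -1 -1/2 0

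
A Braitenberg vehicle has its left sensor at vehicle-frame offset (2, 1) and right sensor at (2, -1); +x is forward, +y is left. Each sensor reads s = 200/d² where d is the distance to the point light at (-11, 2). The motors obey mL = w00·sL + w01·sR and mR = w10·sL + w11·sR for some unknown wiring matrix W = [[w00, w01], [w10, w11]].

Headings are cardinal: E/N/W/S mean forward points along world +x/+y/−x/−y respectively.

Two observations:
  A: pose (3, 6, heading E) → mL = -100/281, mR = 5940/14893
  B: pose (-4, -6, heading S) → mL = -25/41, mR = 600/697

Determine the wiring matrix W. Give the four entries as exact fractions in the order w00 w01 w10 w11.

obs A: pose=(3,6,E) → sL=200/281, sR=40/53, mL=-100/281, mR=5940/14893
obs B: pose=(-4,-6,S) → sL=50/41, sR=25/17, mL=-25/41, mR=600/697
sensor matrix S = [[200/281, 40/53], [50/41, 25/17]]; det S = 1311000/10380421
solve [mL_A; mL_B] = S·[w00; w01] and [mR_A; mR_B] = S·[w10; w11]:
  w00 = -1/2, w01 = 0, w10 = -1/2, w11 = 1

-1/2 0 -1/2 1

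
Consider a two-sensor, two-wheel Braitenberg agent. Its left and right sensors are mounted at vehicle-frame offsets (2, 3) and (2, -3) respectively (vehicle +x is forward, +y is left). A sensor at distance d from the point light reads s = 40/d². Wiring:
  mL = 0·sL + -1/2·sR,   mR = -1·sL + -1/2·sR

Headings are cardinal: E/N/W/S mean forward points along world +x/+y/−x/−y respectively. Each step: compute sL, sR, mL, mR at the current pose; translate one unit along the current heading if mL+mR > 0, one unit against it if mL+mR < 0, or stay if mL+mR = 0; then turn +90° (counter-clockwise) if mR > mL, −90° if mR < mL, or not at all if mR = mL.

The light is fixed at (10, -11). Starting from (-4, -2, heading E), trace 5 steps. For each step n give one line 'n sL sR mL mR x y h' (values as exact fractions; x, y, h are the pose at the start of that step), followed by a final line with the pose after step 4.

n=0: pose=(-4,-2,E); sL=5/36, sR=2/9; mL=-1/9, mR=-1/4; mL+mR=-13/36 → advance -1; mR−mL=-5/36 → turn -1·90°
n=1: pose=(-5,-2,S); sL=40/193, sR=40/373; mL=-20/373, mR=-18780/71989; mL+mR=-22640/71989 → advance -1; mR−mL=-40/193 → turn -1·90°
n=2: pose=(-5,-1,W); sL=20/169, sR=20/229; mL=-10/229, mR=-6270/38701; mL+mR=-7960/38701 → advance -1; mR−mL=-20/169 → turn -1·90°
n=3: pose=(-4,-1,N); sL=40/433, sR=8/53; mL=-4/53, mR=-3852/22949; mL+mR=-5584/22949 → advance -1; mR−mL=-40/433 → turn -1·90°
n=4: pose=(-4,-2,E); sL=5/36, sR=2/9; mL=-1/9, mR=-1/4; mL+mR=-13/36 → advance -1; mR−mL=-5/36 → turn -1·90°

0 5/36 2/9 -1/9 -1/4 -4 -2 E
1 40/193 40/373 -20/373 -18780/71989 -5 -2 S
2 20/169 20/229 -10/229 -6270/38701 -5 -1 W
3 40/433 8/53 -4/53 -3852/22949 -4 -1 N
4 5/36 2/9 -1/9 -1/4 -4 -2 E
final -5 -2 S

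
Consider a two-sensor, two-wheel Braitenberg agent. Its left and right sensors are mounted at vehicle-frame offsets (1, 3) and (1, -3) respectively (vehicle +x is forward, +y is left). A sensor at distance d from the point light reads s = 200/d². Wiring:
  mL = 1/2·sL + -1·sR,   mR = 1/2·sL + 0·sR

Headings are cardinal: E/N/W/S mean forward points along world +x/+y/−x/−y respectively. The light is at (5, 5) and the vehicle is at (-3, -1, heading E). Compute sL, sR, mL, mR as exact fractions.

left sensor world pos  = (-2, 2); dL² = 58
right sensor world pos = (-2, -4); dR² = 130
sL = 200/58 = 100/29
sR = 200/130 = 20/13
mL = 1/2·sL + -1·sR = 70/377
mR = 1/2·sL + 0·sR = 50/29

100/29 20/13 70/377 50/29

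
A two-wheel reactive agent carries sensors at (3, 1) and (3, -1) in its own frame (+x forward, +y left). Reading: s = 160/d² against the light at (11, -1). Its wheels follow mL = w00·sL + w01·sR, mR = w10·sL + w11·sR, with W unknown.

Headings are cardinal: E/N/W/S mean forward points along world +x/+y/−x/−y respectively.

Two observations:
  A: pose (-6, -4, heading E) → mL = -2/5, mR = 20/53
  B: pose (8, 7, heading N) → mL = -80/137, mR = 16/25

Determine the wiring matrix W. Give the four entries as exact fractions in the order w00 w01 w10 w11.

-1/2 0 0 1/2

obs A: pose=(-6,-4,E) → sL=4/5, sR=40/53, mL=-2/5, mR=20/53
obs B: pose=(8,7,N) → sL=160/137, sR=32/25, mL=-80/137, mR=16/25
sensor matrix S = [[4/5, 40/53], [160/137, 32/25]]; det S = 129408/907625
solve [mL_A; mL_B] = S·[w00; w01] and [mR_A; mR_B] = S·[w10; w11]:
  w00 = -1/2, w01 = 0, w10 = 0, w11 = 1/2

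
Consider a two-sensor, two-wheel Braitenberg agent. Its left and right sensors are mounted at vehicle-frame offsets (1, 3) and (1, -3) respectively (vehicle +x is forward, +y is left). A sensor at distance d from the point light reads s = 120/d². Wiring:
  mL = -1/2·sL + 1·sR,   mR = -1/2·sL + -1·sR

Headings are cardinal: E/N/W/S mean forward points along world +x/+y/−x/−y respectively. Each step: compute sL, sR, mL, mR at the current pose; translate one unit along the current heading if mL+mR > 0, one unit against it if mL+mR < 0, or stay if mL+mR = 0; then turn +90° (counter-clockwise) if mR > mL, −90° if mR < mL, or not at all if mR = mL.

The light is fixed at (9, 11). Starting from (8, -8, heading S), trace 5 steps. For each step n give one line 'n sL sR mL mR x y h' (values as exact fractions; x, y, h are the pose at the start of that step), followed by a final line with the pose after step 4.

0 30/101 15/52 735/5252 -2295/5252 8 -8 S
1 24/89 120/229 7932/20381 -13428/20381 8 -7 W
2 60/149 60/149 30/149 -90/149 9 -7 N
3 120/257 24/97 348/24929 -11988/24929 9 -8 E
4 30/101 15/52 735/5252 -2295/5252 8 -8 S
final 8 -7 W

n=0: pose=(8,-8,S); sL=30/101, sR=15/52; mL=735/5252, mR=-2295/5252; mL+mR=-30/101 → advance -1; mR−mL=-15/26 → turn -1·90°
n=1: pose=(8,-7,W); sL=24/89, sR=120/229; mL=7932/20381, mR=-13428/20381; mL+mR=-24/89 → advance -1; mR−mL=-240/229 → turn -1·90°
n=2: pose=(9,-7,N); sL=60/149, sR=60/149; mL=30/149, mR=-90/149; mL+mR=-60/149 → advance -1; mR−mL=-120/149 → turn -1·90°
n=3: pose=(9,-8,E); sL=120/257, sR=24/97; mL=348/24929, mR=-11988/24929; mL+mR=-120/257 → advance -1; mR−mL=-48/97 → turn -1·90°
n=4: pose=(8,-8,S); sL=30/101, sR=15/52; mL=735/5252, mR=-2295/5252; mL+mR=-30/101 → advance -1; mR−mL=-15/26 → turn -1·90°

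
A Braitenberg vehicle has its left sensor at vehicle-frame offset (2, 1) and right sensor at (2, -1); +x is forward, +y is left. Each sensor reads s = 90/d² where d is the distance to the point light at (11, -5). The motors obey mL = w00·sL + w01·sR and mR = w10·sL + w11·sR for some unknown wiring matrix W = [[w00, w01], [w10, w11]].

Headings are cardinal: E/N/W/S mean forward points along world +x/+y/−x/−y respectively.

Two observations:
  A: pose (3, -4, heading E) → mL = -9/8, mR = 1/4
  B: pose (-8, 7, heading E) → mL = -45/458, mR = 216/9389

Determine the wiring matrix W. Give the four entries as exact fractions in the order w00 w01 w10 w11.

obs A: pose=(3,-4,E) → sL=9/4, sR=5/2, mL=-9/8, mR=1/4
obs B: pose=(-8,7,E) → sL=45/229, sR=9/41, mL=-45/458, mR=216/9389
sensor matrix S = [[9/4, 5/2], [45/229, 9/41]]; det S = 99/37556
solve [mL_A; mL_B] = S·[w00; w01] and [mR_A; mR_B] = S·[w10; w11]:
  w00 = -1/2, w01 = 0, w10 = -1, w11 = 1

-1/2 0 -1 1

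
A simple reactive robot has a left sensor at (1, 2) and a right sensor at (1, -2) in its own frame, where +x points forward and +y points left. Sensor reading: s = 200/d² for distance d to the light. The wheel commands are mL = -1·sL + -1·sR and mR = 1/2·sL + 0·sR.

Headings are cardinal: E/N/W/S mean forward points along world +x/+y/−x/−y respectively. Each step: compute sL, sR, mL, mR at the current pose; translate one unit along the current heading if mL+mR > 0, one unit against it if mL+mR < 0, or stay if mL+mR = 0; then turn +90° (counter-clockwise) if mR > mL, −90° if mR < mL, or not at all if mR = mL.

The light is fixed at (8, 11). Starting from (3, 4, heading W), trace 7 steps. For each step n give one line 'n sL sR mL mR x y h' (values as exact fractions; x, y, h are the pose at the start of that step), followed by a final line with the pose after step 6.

n=0: pose=(3,4,W); sL=200/117, sR=200/61; mL=-35600/7137, mR=100/117; mL+mR=-29500/7137 → advance -1; mR−mL=13900/2379 → turn +1·90°
n=1: pose=(4,4,S); sL=50/17, sR=2; mL=-84/17, mR=25/17; mL+mR=-59/17 → advance -1; mR−mL=109/17 → turn +1·90°
n=2: pose=(4,5,E); sL=8, sR=200/73; mL=-784/73, mR=4; mL+mR=-492/73 → advance -1; mR−mL=1076/73 → turn +1·90°
n=3: pose=(3,5,N); sL=100/37, sR=100/17; mL=-5400/629, mR=50/37; mL+mR=-4550/629 → advance -1; mR−mL=6250/629 → turn +1·90°
n=4: pose=(3,4,W); sL=200/117, sR=200/61; mL=-35600/7137, mR=100/117; mL+mR=-29500/7137 → advance -1; mR−mL=13900/2379 → turn +1·90°
n=5: pose=(4,4,S); sL=50/17, sR=2; mL=-84/17, mR=25/17; mL+mR=-59/17 → advance -1; mR−mL=109/17 → turn +1·90°
n=6: pose=(4,5,E); sL=8, sR=200/73; mL=-784/73, mR=4; mL+mR=-492/73 → advance -1; mR−mL=1076/73 → turn +1·90°

0 200/117 200/61 -35600/7137 100/117 3 4 W
1 50/17 2 -84/17 25/17 4 4 S
2 8 200/73 -784/73 4 4 5 E
3 100/37 100/17 -5400/629 50/37 3 5 N
4 200/117 200/61 -35600/7137 100/117 3 4 W
5 50/17 2 -84/17 25/17 4 4 S
6 8 200/73 -784/73 4 4 5 E
final 3 5 N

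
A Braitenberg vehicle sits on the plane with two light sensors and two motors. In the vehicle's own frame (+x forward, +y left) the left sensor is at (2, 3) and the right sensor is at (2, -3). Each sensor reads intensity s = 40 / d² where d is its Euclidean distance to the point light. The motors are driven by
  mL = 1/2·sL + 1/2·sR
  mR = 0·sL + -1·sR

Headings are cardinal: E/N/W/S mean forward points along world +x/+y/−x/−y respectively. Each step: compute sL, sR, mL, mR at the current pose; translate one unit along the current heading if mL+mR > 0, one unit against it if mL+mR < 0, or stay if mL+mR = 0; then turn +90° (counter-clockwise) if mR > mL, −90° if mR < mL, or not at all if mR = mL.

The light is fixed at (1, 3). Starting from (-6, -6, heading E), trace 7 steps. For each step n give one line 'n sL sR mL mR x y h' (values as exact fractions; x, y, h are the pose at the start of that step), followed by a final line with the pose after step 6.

n=0: pose=(-6,-6,E); sL=40/61, sR=40/169; mL=4600/10309, mR=-40/169; mL+mR=2160/10309 → advance +1; mR−mL=-7040/10309 → turn -1·90°
n=1: pose=(-5,-6,S); sL=4/13, sR=20/101; mL=332/1313, mR=-20/101; mL+mR=72/1313 → advance +1; mR−mL=-592/1313 → turn -1·90°
n=2: pose=(-5,-7,W); sL=40/233, sR=40/113; mL=6920/26329, mR=-40/113; mL+mR=-2400/26329 → advance -1; mR−mL=-16240/26329 → turn -1·90°
n=3: pose=(-4,-7,N); sL=5/16, sR=10/17; mL=245/544, mR=-10/17; mL+mR=-75/544 → advance -1; mR−mL=-565/544 → turn -1·90°
n=4: pose=(-4,-8,E); sL=40/73, sR=8/41; mL=1112/2993, mR=-8/41; mL+mR=528/2993 → advance +1; mR−mL=-1696/2993 → turn -1·90°
n=5: pose=(-3,-8,S); sL=4/17, sR=20/109; mL=388/1853, mR=-20/109; mL+mR=48/1853 → advance +1; mR−mL=-728/1853 → turn -1·90°
n=6: pose=(-3,-9,W); sL=40/261, sR=40/117; mL=280/1131, mR=-40/117; mL+mR=-320/3393 → advance -1; mR−mL=-2000/3393 → turn -1·90°

0 40/61 40/169 4600/10309 -40/169 -6 -6 E
1 4/13 20/101 332/1313 -20/101 -5 -6 S
2 40/233 40/113 6920/26329 -40/113 -5 -7 W
3 5/16 10/17 245/544 -10/17 -4 -7 N
4 40/73 8/41 1112/2993 -8/41 -4 -8 E
5 4/17 20/109 388/1853 -20/109 -3 -8 S
6 40/261 40/117 280/1131 -40/117 -3 -9 W
final -2 -9 N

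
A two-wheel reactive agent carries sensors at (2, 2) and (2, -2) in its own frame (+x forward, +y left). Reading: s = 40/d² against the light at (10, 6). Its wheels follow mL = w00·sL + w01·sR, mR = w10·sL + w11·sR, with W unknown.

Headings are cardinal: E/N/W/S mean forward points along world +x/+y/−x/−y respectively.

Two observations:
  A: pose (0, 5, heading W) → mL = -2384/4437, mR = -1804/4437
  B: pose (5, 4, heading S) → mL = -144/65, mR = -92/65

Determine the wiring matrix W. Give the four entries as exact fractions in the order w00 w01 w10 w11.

-1 -1 -1/2 -1

obs A: pose=(0,5,W) → sL=40/153, sR=8/29, mL=-2384/4437, mR=-1804/4437
obs B: pose=(5,4,S) → sL=8/5, sR=8/13, mL=-144/65, mR=-92/65
sensor matrix S = [[40/153, 8/29], [8/5, 8/13]]; det S = -80896/288405
solve [mL_A; mL_B] = S·[w00; w01] and [mR_A; mR_B] = S·[w10; w11]:
  w00 = -1, w01 = -1, w10 = -1/2, w11 = -1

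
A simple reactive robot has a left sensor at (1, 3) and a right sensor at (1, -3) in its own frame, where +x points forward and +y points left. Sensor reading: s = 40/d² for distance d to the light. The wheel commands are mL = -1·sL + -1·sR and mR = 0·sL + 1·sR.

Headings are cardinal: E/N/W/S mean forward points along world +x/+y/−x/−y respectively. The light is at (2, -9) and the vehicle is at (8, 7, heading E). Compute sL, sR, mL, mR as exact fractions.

left sensor world pos  = (9, 10); dL² = 410
right sensor world pos = (9, 4); dR² = 218
sL = 40/410 = 4/41
sR = 40/218 = 20/109
mL = -1·sL + -1·sR = -1256/4469
mR = 0·sL + 1·sR = 20/109

4/41 20/109 -1256/4469 20/109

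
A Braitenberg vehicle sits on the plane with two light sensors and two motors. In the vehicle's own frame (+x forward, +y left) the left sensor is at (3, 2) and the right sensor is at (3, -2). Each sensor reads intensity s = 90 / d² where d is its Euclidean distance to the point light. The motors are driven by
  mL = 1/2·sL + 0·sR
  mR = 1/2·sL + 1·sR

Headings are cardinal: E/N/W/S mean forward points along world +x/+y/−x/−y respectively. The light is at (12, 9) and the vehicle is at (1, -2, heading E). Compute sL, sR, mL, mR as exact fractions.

18/29 90/233 9/29 4707/6757

left sensor world pos  = (4, 0); dL² = 145
right sensor world pos = (4, -4); dR² = 233
sL = 90/145 = 18/29
sR = 90/233 = 90/233
mL = 1/2·sL + 0·sR = 9/29
mR = 1/2·sL + 1·sR = 4707/6757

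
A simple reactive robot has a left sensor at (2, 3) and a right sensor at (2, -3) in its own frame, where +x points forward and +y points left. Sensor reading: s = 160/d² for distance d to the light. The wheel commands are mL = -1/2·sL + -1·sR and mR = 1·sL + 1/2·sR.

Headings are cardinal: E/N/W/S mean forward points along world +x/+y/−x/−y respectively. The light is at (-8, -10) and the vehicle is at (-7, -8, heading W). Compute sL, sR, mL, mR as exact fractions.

80 80/13 -600/13 1080/13

left sensor world pos  = (-9, -11); dL² = 2
right sensor world pos = (-9, -5); dR² = 26
sL = 160/2 = 80
sR = 160/26 = 80/13
mL = -1/2·sL + -1·sR = -600/13
mR = 1·sL + 1/2·sR = 1080/13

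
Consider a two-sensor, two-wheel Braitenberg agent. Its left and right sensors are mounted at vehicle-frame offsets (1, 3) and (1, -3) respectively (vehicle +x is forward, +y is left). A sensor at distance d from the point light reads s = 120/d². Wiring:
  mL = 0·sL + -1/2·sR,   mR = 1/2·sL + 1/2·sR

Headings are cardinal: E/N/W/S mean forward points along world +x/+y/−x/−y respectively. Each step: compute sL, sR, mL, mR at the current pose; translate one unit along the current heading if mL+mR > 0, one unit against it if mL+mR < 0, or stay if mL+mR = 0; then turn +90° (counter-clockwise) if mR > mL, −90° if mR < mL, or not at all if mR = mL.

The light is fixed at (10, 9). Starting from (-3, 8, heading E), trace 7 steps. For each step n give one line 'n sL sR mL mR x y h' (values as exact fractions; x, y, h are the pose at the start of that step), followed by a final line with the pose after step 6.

0 30/37 3/4 -3/8 231/296 -3 8 E
1 8/15 40/27 -20/27 136/135 -2 8 N
2 60/89 60/89 -30/89 60/89 -2 9 W
3 120/101 120/257 -60/257 21480/25957 -3 9 S
4 30/37 3/4 -3/8 231/296 -3 8 E
5 8/15 40/27 -20/27 136/135 -2 8 N
6 60/89 60/89 -30/89 60/89 -2 9 W
final -3 9 S

n=0: pose=(-3,8,E); sL=30/37, sR=3/4; mL=-3/8, mR=231/296; mL+mR=15/37 → advance +1; mR−mL=171/148 → turn +1·90°
n=1: pose=(-2,8,N); sL=8/15, sR=40/27; mL=-20/27, mR=136/135; mL+mR=4/15 → advance +1; mR−mL=236/135 → turn +1·90°
n=2: pose=(-2,9,W); sL=60/89, sR=60/89; mL=-30/89, mR=60/89; mL+mR=30/89 → advance +1; mR−mL=90/89 → turn +1·90°
n=3: pose=(-3,9,S); sL=120/101, sR=120/257; mL=-60/257, mR=21480/25957; mL+mR=60/101 → advance +1; mR−mL=27540/25957 → turn +1·90°
n=4: pose=(-3,8,E); sL=30/37, sR=3/4; mL=-3/8, mR=231/296; mL+mR=15/37 → advance +1; mR−mL=171/148 → turn +1·90°
n=5: pose=(-2,8,N); sL=8/15, sR=40/27; mL=-20/27, mR=136/135; mL+mR=4/15 → advance +1; mR−mL=236/135 → turn +1·90°
n=6: pose=(-2,9,W); sL=60/89, sR=60/89; mL=-30/89, mR=60/89; mL+mR=30/89 → advance +1; mR−mL=90/89 → turn +1·90°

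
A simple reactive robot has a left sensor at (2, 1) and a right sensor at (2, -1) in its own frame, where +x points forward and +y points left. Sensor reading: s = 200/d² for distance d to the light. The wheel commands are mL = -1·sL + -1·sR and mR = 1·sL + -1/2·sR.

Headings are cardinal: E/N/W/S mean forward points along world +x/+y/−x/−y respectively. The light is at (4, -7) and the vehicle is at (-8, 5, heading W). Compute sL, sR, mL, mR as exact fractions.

200/317 40/73 -27280/23141 8260/23141

left sensor world pos  = (-10, 4); dL² = 317
right sensor world pos = (-10, 6); dR² = 365
sL = 200/317 = 200/317
sR = 200/365 = 40/73
mL = -1·sL + -1·sR = -27280/23141
mR = 1·sL + -1/2·sR = 8260/23141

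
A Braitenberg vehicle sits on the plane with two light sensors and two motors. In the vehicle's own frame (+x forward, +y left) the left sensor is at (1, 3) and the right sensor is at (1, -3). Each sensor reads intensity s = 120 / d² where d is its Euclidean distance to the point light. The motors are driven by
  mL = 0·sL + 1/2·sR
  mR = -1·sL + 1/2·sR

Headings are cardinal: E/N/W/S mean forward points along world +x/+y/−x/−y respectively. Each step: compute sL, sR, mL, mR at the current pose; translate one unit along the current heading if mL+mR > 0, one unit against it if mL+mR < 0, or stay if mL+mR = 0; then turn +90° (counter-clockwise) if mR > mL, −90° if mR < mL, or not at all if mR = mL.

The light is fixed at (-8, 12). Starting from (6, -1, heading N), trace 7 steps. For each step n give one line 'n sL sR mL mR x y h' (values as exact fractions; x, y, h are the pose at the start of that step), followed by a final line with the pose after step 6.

n=0: pose=(6,-1,N); sL=24/53, sR=120/433; mL=60/433, mR=-7212/22949; mL+mR=-4032/22949 → advance -1; mR−mL=-24/53 → turn -1·90°
n=1: pose=(6,-2,E); sL=60/173, sR=60/257; mL=30/257, mR=-10230/44461; mL+mR=-5040/44461 → advance -1; mR−mL=-60/173 → turn -1·90°
n=2: pose=(5,-2,S); sL=120/481, sR=24/65; mL=12/65, mR=-12/185; mL+mR=288/2405 → advance +1; mR−mL=-120/481 → turn -1·90°
n=3: pose=(5,-3,W); sL=10/39, sR=5/12; mL=5/24, mR=-5/104; mL+mR=25/156 → advance +1; mR−mL=-10/39 → turn -1·90°
n=4: pose=(4,-3,N); sL=120/277, sR=120/421; mL=60/421, mR=-33900/116617; mL+mR=-17280/116617 → advance -1; mR−mL=-120/277 → turn -1·90°
n=5: pose=(4,-4,E); sL=60/169, sR=12/53; mL=6/53, mR=-2166/8957; mL+mR=-1152/8957 → advance -1; mR−mL=-60/169 → turn -1·90°
n=6: pose=(3,-4,S); sL=24/97, sR=120/353; mL=60/353, mR=-2652/34241; mL+mR=3168/34241 → advance +1; mR−mL=-24/97 → turn -1·90°

0 24/53 120/433 60/433 -7212/22949 6 -1 N
1 60/173 60/257 30/257 -10230/44461 6 -2 E
2 120/481 24/65 12/65 -12/185 5 -2 S
3 10/39 5/12 5/24 -5/104 5 -3 W
4 120/277 120/421 60/421 -33900/116617 4 -3 N
5 60/169 12/53 6/53 -2166/8957 4 -4 E
6 24/97 120/353 60/353 -2652/34241 3 -4 S
final 3 -5 W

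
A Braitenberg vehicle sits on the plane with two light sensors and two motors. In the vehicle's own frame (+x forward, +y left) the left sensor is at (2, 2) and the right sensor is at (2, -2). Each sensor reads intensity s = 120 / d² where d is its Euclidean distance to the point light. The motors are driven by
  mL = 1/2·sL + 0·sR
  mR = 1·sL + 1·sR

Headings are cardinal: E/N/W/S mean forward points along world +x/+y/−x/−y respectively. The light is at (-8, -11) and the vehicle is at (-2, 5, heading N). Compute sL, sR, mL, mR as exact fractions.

left sensor world pos  = (-4, 7); dL² = 340
right sensor world pos = (0, 7); dR² = 388
sL = 120/340 = 6/17
sR = 120/388 = 30/97
mL = 1/2·sL + 0·sR = 3/17
mR = 1·sL + 1·sR = 1092/1649

6/17 30/97 3/17 1092/1649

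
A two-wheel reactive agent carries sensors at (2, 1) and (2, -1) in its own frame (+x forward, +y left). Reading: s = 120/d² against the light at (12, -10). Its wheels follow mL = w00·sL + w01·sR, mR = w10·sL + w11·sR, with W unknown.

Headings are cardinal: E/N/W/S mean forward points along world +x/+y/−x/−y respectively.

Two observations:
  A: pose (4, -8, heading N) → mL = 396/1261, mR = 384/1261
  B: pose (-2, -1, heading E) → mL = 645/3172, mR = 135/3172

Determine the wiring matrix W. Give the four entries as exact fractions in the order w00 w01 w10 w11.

obs A: pose=(4,-8,N) → sL=120/97, sR=24/13, mL=396/1261, mR=384/1261
obs B: pose=(-2,-1,E) → sL=30/61, sR=15/26, mL=645/3172, mR=135/3172
sensor matrix S = [[120/97, 24/13], [30/61, 15/26]]; det S = -14940/76921
solve [mL_A; mL_B] = S·[w00; w01] and [mR_A; mR_B] = S·[w10; w11]:
  w00 = 1, w01 = -1/2, w10 = -1/2, w11 = 1/2

1 -1/2 -1/2 1/2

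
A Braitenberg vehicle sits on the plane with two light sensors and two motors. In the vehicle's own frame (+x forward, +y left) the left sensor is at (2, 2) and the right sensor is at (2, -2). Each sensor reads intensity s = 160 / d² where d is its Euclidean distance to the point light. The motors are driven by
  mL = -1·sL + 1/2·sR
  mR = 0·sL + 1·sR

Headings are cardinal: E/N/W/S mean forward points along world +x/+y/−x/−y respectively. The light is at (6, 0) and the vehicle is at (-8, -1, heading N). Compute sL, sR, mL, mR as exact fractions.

160/257 32/29 -528/7453 32/29

left sensor world pos  = (-10, 1); dL² = 257
right sensor world pos = (-6, 1); dR² = 145
sL = 160/257 = 160/257
sR = 160/145 = 32/29
mL = -1·sL + 1/2·sR = -528/7453
mR = 0·sL + 1·sR = 32/29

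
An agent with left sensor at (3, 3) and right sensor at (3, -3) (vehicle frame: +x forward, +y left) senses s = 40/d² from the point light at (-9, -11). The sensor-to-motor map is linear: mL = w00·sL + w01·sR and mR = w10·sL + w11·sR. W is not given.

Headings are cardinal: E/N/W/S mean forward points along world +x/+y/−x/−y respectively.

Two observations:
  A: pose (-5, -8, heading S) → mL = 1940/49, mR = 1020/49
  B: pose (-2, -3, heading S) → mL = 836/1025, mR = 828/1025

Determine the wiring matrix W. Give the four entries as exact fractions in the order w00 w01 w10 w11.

-1/2 1 1 1/2

obs A: pose=(-5,-8,S) → sL=40/49, sR=40, mL=1940/49, mR=1020/49
obs B: pose=(-2,-3,S) → sL=8/25, sR=40/41, mL=836/1025, mR=828/1025
sensor matrix S = [[40/49, 40], [8/25, 40/41]]; det S = -120576/10045
solve [mL_A; mL_B] = S·[w00; w01] and [mR_A; mR_B] = S·[w10; w11]:
  w00 = -1/2, w01 = 1, w10 = 1, w11 = 1/2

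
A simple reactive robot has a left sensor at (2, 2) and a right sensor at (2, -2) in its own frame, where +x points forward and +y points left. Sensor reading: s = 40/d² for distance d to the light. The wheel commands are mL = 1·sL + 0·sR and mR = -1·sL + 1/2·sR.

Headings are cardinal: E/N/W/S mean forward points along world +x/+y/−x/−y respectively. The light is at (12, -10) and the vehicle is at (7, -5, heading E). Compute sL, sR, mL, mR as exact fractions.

20/29 20/9 20/29 110/261

left sensor world pos  = (9, -3); dL² = 58
right sensor world pos = (9, -7); dR² = 18
sL = 40/58 = 20/29
sR = 40/18 = 20/9
mL = 1·sL + 0·sR = 20/29
mR = -1·sL + 1/2·sR = 110/261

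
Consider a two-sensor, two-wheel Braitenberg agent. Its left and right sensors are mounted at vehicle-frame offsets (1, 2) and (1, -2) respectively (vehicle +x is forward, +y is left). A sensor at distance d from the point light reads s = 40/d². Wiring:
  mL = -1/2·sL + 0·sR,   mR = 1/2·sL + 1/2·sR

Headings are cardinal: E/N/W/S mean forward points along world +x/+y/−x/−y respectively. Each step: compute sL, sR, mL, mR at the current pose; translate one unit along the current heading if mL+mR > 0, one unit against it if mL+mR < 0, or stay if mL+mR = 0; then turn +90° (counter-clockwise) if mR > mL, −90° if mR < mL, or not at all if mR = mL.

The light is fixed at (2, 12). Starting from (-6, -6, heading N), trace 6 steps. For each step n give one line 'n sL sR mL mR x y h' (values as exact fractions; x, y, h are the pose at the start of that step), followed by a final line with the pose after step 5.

n=0: pose=(-6,-6,N); sL=40/389, sR=8/65; mL=-20/389, mR=2856/25285; mL+mR=4/65 → advance +1; mR−mL=4156/25285 → turn +1·90°
n=1: pose=(-6,-5,W); sL=20/221, sR=20/153; mL=-10/221, mR=220/1989; mL+mR=10/153 → advance +1; mR−mL=310/1989 → turn +1·90°
n=2: pose=(-7,-5,S); sL=40/373, sR=8/89; mL=-20/373, mR=3272/33197; mL+mR=4/89 → advance +1; mR−mL=5052/33197 → turn +1·90°
n=3: pose=(-7,-6,E); sL=1/8, sR=5/58; mL=-1/16, mR=49/464; mL+mR=5/116 → advance +1; mR−mL=39/232 → turn +1·90°
n=4: pose=(-6,-6,N); sL=40/389, sR=8/65; mL=-20/389, mR=2856/25285; mL+mR=4/65 → advance +1; mR−mL=4156/25285 → turn +1·90°
n=5: pose=(-6,-5,W); sL=20/221, sR=20/153; mL=-10/221, mR=220/1989; mL+mR=10/153 → advance +1; mR−mL=310/1989 → turn +1·90°

0 40/389 8/65 -20/389 2856/25285 -6 -6 N
1 20/221 20/153 -10/221 220/1989 -6 -5 W
2 40/373 8/89 -20/373 3272/33197 -7 -5 S
3 1/8 5/58 -1/16 49/464 -7 -6 E
4 40/389 8/65 -20/389 2856/25285 -6 -6 N
5 20/221 20/153 -10/221 220/1989 -6 -5 W
final -7 -5 S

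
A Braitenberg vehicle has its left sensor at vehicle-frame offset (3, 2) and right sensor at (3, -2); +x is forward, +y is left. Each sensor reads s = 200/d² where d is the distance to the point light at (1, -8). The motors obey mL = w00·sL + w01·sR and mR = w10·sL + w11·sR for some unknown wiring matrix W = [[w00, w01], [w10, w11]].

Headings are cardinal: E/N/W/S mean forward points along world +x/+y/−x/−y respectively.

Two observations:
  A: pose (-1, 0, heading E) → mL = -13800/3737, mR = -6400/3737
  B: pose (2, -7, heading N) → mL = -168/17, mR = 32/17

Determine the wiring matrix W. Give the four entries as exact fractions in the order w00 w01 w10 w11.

obs A: pose=(-1,0,E) → sL=200/101, sR=200/37, mL=-13800/3737, mR=-6400/3737
obs B: pose=(2,-7,N) → sL=200/17, sR=8, mL=-168/17, mR=32/17
sensor matrix S = [[200/101, 200/37], [200/17, 8]]; det S = -3033600/63529
solve [mL_A; mL_B] = S·[w00; w01] and [mR_A; mR_B] = S·[w10; w11]:
  w00 = -1/2, w01 = -1/2, w10 = 1/2, w11 = -1/2

-1/2 -1/2 1/2 -1/2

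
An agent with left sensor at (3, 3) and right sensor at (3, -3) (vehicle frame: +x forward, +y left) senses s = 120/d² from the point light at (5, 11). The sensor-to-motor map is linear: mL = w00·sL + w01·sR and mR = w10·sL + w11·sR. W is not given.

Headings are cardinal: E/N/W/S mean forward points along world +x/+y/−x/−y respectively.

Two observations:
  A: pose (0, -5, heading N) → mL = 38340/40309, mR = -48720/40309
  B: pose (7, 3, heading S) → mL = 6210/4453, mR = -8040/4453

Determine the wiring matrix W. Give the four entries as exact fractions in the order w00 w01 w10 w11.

1/2 1 -1 -1

obs A: pose=(0,-5,N) → sL=120/233, sR=120/173, mL=38340/40309, mR=-48720/40309
obs B: pose=(7,3,S) → sL=60/73, sR=60/61, mL=6210/4453, mR=-8040/4453
sensor matrix S = [[120/233, 120/173], [60/73, 60/61]]; det S = -11404800/179495977
solve [mL_A; mL_B] = S·[w00; w01] and [mR_A; mR_B] = S·[w10; w11]:
  w00 = 1/2, w01 = 1, w10 = -1, w11 = -1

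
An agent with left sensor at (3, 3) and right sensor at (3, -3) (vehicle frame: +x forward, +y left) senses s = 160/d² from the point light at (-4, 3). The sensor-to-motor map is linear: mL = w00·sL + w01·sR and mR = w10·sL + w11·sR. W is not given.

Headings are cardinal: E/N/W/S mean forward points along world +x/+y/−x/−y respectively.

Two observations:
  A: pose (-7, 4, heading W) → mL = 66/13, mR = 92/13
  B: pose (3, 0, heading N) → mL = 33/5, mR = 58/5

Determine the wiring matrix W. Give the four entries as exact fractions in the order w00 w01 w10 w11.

1/2 1 1 1

obs A: pose=(-7,4,W) → sL=4, sR=40/13, mL=66/13, mR=92/13
obs B: pose=(3,0,N) → sL=10, sR=8/5, mL=33/5, mR=58/5
sensor matrix S = [[4, 40/13], [10, 8/5]]; det S = -1584/65
solve [mL_A; mL_B] = S·[w00; w01] and [mR_A; mR_B] = S·[w10; w11]:
  w00 = 1/2, w01 = 1, w10 = 1, w11 = 1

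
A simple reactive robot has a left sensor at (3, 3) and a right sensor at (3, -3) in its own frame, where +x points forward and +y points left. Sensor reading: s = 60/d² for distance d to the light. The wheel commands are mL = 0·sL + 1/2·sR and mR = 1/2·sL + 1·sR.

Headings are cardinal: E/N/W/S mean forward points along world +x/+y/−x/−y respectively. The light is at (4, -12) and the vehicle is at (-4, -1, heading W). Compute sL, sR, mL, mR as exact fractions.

left sensor world pos  = (-7, -4); dL² = 185
right sensor world pos = (-7, 2); dR² = 317
sL = 60/185 = 12/37
sR = 60/317 = 60/317
mL = 0·sL + 1/2·sR = 30/317
mR = 1/2·sL + 1·sR = 4122/11729

12/37 60/317 30/317 4122/11729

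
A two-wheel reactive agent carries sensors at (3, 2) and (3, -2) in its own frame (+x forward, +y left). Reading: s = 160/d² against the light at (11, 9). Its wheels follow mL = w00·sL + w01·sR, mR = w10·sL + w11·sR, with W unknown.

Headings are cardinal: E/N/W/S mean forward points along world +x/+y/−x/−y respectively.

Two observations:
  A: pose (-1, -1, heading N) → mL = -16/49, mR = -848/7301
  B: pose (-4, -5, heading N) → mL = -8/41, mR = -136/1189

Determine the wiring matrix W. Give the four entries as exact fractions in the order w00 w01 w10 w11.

obs A: pose=(-1,-1,N) → sL=32/49, sR=160/149, mL=-16/49, mR=-848/7301
obs B: pose=(-4,-5,N) → sL=16/41, sR=16/29, mL=-8/41, mR=-136/1189
sensor matrix S = [[32/49, 160/149], [16/41, 16/29]]; det S = -509952/8680889
solve [mL_A; mL_B] = S·[w00; w01] and [mR_A; mR_B] = S·[w10; w11]:
  w00 = -1/2, w01 = 0, w10 = -1, w11 = 1/2

-1/2 0 -1 1/2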